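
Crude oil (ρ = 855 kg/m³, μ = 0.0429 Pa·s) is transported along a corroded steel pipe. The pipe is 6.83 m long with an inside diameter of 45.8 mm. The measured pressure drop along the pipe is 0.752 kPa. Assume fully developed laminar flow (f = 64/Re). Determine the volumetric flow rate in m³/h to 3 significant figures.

Q ≈ 0.998 m³/h

For laminar flow, f = 64/Re with Re = ρVD/μ, so Darcy-Weisbach reduces to ΔP = 32μLV/D². Solving for V: V = ΔP·D²/(32μL) = 752·(0.0458)²/(32·0.0429·6.83) = 0.1682 m/s.
Check: Re = ρVD/μ = 855·0.1682·0.0458/0.0429 = 153.6 < 2300, so the laminar assumption holds.
Q = V·A = 0.1682·(π/4·0.0458²) = 0.0002772 m³/s = 0.998 m³/h.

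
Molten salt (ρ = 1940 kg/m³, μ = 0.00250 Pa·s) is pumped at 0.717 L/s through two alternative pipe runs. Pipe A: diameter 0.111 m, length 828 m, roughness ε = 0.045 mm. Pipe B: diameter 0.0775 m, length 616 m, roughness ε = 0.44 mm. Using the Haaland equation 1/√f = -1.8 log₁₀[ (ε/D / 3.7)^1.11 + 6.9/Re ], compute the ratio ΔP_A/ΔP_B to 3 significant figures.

ΔP_A/ΔP_B ≈ 0.204

Pipe A: V = Q/A = 0.000717/0.009677 = 0.07409 m/s; Re = 6382; ε/D = 0.000405; Haaland → f = 0.03546; ΔP_A = f(L/D)(ρV²/2) = 1409 Pa.
Pipe B: V = Q/A = 0.000717/0.004717 = 0.152 m/s; Re = 9141; ε/D = 0.00568; Haaland → f = 0.03876; ΔP_B = f(L/D)(ρV²/2) = 6904 Pa.
ΔP_A/ΔP_B = 1409/6904 = 0.204.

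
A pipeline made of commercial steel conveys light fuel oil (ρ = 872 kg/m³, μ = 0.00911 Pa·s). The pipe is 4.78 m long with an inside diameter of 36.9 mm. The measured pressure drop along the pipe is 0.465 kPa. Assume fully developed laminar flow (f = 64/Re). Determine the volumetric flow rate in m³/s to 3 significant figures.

Q ≈ 4.86×10^-4 m³/s

For laminar flow, f = 64/Re with Re = ρVD/μ, so Darcy-Weisbach reduces to ΔP = 32μLV/D². Solving for V: V = ΔP·D²/(32μL) = 465·(0.0369)²/(32·0.00911·4.78) = 0.4544 m/s.
Check: Re = ρVD/μ = 872·0.4544·0.0369/0.00911 = 1605 < 2300, so the laminar assumption holds.
Q = V·A = 0.4544·(π/4·0.0369²) = 0.0004859 m³/s = 4.86×10^-4 m³/s.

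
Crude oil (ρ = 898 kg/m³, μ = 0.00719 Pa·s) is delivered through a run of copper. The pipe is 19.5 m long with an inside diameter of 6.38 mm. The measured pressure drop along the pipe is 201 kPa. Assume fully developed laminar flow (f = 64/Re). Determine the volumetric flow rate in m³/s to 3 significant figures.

Q ≈ 5.83×10^-5 m³/s

For laminar flow, f = 64/Re with Re = ρVD/μ, so Darcy-Weisbach reduces to ΔP = 32μLV/D². Solving for V: V = ΔP·D²/(32μL) = 2.01e+05·(0.00638)²/(32·0.00719·19.5) = 1.824 m/s.
Check: Re = ρVD/μ = 898·1.824·0.00638/0.00719 = 1453 < 2300, so the laminar assumption holds.
Q = V·A = 1.824·(π/4·0.00638²) = 5.83e-05 m³/s = 5.83×10^-5 m³/s.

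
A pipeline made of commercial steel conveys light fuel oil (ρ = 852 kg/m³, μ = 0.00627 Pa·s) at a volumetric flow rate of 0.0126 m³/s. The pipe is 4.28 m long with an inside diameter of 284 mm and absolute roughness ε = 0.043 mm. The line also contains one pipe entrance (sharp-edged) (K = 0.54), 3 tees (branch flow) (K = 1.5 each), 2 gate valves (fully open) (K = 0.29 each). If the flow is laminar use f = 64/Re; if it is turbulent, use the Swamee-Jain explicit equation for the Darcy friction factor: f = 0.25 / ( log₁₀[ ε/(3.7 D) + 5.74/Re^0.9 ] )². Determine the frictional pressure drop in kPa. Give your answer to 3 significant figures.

ΔP ≈ 0.103 kPa

Cross-sectional area A = πD²/4 = π(0.284)²/4 = 0.06335 m²; mean velocity V = Q/A = 0.0126/0.06335 = 0.1989 m/s.
Reynolds number Re = ρVD/μ = 852 · 0.1989 · 0.284 / 0.00627 = 7676.
Re > 4000 → turbulent. Relative roughness ε/D = 4.3e-05/0.284 = 0.000151. Swamee-Jain: f = 0.25/(log₁₀[0.000151/3.7 + 5.74/7676^0.9])² = 0.25/(log₁₀[4.09e-05 + 0.00183])² = 0.25/(-2.728)² = 0.03359.
Total minor-loss coefficient ΣK = 1·0.54 + 3·1.5 + 2·0.29 = 5.62.
ΔP = [f·L/D + ΣK]·(ρV²/2) = [0.03359·4.28/0.284 + 5.62]·(852·0.1989²/2) = [0.5062 + 5.62]·16.85 = 103.3 Pa.
ΔP = 103.3 Pa = 0.103 kPa.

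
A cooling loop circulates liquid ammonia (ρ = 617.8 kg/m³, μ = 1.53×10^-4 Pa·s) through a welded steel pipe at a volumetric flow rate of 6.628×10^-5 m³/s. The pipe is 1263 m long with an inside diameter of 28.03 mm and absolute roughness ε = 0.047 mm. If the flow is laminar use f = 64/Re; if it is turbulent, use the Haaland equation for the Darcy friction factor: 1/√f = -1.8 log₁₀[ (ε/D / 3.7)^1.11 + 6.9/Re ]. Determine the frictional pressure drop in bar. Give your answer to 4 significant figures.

Cross-sectional area A = πD²/4 = π(0.02803)²/4 = 0.0006171 m²; mean velocity V = Q/A = 6.628e-05/0.0006171 = 0.1074 m/s.
Reynolds number Re = ρVD/μ = 617.8 · 0.1074 · 0.02803 / 0.000153 = 1.216e+04.
Re > 4000 → turbulent. Relative roughness ε/D = 4.7e-05/0.02803 = 0.00168. Haaland: 1/√f = -1.8 log₁₀[(0.00168/3.7)^1.11 + 6.9/1.216e+04] = -1.8 log₁₀[0.000194 + 0.000568] = 5.613, so f = 0.03174.
Darcy-Weisbach: ΔP = f(L/D)(ρV²/2) = 0.03174·(1263/0.02803)·(617.8·0.1074²/2) = 0.03174·4.506e+04·3.564 = 5098 Pa.
ΔP = 5098 Pa = 0.05098 bar.

ΔP ≈ 0.05098 bar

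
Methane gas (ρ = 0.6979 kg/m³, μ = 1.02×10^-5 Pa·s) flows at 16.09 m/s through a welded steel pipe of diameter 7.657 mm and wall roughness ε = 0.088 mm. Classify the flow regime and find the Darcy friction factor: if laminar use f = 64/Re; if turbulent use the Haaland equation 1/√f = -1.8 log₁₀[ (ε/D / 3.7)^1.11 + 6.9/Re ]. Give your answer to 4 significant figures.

Re = ρVD/μ = 0.6979·16.09·0.007657/1.02e-05 = 8430.
Re > 4000 → turbulent. ε/D = 8.8e-05/0.007657 = 0.0115; Haaland: 1/√f = -1.8 log₁₀[0.00165 + 0.000819] = 4.695, so f = 0.04537.

f ≈ 0.04537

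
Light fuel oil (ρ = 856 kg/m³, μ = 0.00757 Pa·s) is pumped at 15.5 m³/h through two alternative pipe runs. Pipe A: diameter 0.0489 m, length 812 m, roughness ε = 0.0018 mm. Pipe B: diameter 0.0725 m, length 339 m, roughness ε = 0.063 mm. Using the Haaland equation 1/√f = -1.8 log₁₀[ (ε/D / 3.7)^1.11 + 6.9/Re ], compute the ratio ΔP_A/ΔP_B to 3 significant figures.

Pipe A: V = Q/A = 0.004306/0.001878 = 2.293 m/s; Re = 1.268e+04; ε/D = 3.68e-05; Haaland → f = 0.02901; ΔP_A = f(L/D)(ρV²/2) = 1.084e+06 Pa.
Pipe B: V = Q/A = 0.004306/0.004128 = 1.043 m/s; Re = 8550; ε/D = 0.000869; Haaland → f = 0.03328; ΔP_B = f(L/D)(ρV²/2) = 7.244e+04 Pa.
ΔP_A/ΔP_B = 1.084e+06/7.244e+04 = 15.0.

ΔP_A/ΔP_B ≈ 15.0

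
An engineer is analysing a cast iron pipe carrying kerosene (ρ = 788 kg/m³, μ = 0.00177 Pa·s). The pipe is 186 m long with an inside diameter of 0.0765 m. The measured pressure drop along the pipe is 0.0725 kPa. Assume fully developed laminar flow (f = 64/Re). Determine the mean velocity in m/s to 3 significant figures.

V ≈ 0.0403 m/s

For laminar flow, f = 64/Re with Re = ρVD/μ, so Darcy-Weisbach reduces to ΔP = 32μLV/D². Solving for V: V = ΔP·D²/(32μL) = 72.5·(0.0765)²/(32·0.00177·186) = 0.04027 m/s.
Check: Re = ρVD/μ = 788·0.04027·0.0765/0.00177 = 1372 < 2300, so the laminar assumption holds.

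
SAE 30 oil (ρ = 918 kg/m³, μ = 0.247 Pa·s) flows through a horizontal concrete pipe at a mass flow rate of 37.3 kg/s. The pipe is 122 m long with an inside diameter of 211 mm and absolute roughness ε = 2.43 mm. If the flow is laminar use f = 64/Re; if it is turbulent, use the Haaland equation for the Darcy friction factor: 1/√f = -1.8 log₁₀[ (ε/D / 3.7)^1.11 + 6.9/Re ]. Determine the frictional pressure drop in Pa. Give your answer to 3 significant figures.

A = πD²/4 = π(0.211)²/4 = 0.03497 m²; mean velocity V = ṁ/(ρA) = 37.3/(918 · 0.03497) = 1.162 m/s.
Reynolds number Re = ρVD/μ = 918 · 1.162 · 0.211 / 0.247 = 911.3.
Re < 2300 → laminar flow, so f = 64/Re = 64/911.3 = 0.07023 (the turbulent correlation is not needed).
Darcy-Weisbach: ΔP = f(L/D)(ρV²/2) = 0.07023·(122/0.211)·(918·1.162²/2) = 0.07023·578.2·619.8 = 2.517e+04 Pa.

ΔP ≈ 25200 Pa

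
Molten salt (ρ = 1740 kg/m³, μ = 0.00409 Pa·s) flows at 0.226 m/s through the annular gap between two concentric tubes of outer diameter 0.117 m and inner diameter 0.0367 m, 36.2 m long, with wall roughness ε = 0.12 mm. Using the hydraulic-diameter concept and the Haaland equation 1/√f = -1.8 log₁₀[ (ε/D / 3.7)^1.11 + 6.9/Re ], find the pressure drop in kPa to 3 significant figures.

Hydraulic diameter D_h = 4A/P = D_o - D_i = 0.117 - 0.0367 = 0.0803 m.
Re = ρVD_h/μ = 1740·0.226·0.0803/0.00409 = 7721.
ε/D_h = 0.00012/0.0803 = 0.00149; Haaland gives 1/√f = -1.8 log₁₀[0.000171+0.000894] = 5.351, so f = 0.03492.
ΔP = f(L/D_h)(ρV²/2) = 0.03492·36.2/0.0803·44.44 = 699.6 Pa.
ΔP = 0.700 kPa.

ΔP ≈ 0.700 kPa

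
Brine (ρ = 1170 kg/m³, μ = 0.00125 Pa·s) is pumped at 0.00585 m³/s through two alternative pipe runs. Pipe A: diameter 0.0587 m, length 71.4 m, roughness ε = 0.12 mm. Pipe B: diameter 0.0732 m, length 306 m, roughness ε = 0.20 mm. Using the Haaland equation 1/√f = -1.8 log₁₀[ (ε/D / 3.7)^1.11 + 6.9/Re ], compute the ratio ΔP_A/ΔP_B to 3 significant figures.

Pipe A: V = Q/A = 0.00585/0.002706 = 2.162 m/s; Re = 1.188e+05; ε/D = 0.00204; Haaland → f = 0.02487; ΔP_A = f(L/D)(ρV²/2) = 8.27e+04 Pa.
Pipe B: V = Q/A = 0.00585/0.004208 = 1.39 m/s; Re = 9.524e+04; ε/D = 0.00273; Haaland → f = 0.02684; ΔP_B = f(L/D)(ρV²/2) = 1.268e+05 Pa.
ΔP_A/ΔP_B = 8.27e+04/1.268e+05 = 0.652.

ΔP_A/ΔP_B ≈ 0.652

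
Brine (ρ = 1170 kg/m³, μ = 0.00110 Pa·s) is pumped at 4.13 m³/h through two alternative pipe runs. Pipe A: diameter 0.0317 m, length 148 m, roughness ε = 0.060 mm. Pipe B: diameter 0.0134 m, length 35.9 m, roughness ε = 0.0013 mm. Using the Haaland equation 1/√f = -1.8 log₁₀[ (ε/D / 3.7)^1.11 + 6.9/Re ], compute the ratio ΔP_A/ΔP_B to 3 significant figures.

Pipe A: V = Q/A = 0.001147/0.0007892 = 1.454 m/s; Re = 4.901e+04; ε/D = 0.00189; Haaland → f = 0.02608; ΔP_A = f(L/D)(ρV²/2) = 1.505e+05 Pa.
Pipe B: V = Q/A = 0.001147/0.000141 = 8.135 m/s; Re = 1.159e+05; ε/D = 9.7e-05; Haaland → f = 0.01776; ΔP_B = f(L/D)(ρV²/2) = 1.842e+06 Pa.
ΔP_A/ΔP_B = 1.505e+05/1.842e+06 = 0.0817.

ΔP_A/ΔP_B ≈ 0.0817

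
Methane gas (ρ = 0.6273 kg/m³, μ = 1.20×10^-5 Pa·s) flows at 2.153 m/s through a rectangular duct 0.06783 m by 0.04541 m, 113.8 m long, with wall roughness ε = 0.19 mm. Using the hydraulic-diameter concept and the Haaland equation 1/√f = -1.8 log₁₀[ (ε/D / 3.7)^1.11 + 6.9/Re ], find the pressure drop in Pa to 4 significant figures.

Hydraulic diameter D_h = 4A/P = 4·(0.06783·0.04541)/(2·(0.06783+0.04541)) = 0.01232/0.2265 = 0.0544 m.
Re = ρVD_h/μ = 0.6273·2.153·0.0544/1.2e-05 = 6123.
ε/D_h = 0.00019/0.0544 = 0.00349; Haaland gives 1/√f = -1.8 log₁₀[0.000439+0.00113] = 5.05, so f = 0.03922.
ΔP = f(L/D_h)(ρV²/2) = 0.03922·113.8/0.0544·1.454 = 119.3 Pa.

ΔP ≈ 119.3 Pa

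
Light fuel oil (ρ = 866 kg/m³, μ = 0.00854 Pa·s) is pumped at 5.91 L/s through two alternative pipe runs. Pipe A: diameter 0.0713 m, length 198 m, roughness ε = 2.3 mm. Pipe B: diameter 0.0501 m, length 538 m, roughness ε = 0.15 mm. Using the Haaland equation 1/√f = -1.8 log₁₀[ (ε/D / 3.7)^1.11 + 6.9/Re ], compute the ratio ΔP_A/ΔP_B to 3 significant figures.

ΔP_A/ΔP_B ≈ 0.120

Pipe A: V = Q/A = 0.00591/0.003993 = 1.48 m/s; Re = 1.07e+04; ε/D = 0.0323; Haaland → f = 0.06178; ΔP_A = f(L/D)(ρV²/2) = 1.628e+05 Pa.
Pipe B: V = Q/A = 0.00591/0.001971 = 2.998 m/s; Re = 1.523e+04; ε/D = 0.00299; Haaland → f = 0.03244; ΔP_B = f(L/D)(ρV²/2) = 1.356e+06 Pa.
ΔP_A/ΔP_B = 1.628e+05/1.356e+06 = 0.120.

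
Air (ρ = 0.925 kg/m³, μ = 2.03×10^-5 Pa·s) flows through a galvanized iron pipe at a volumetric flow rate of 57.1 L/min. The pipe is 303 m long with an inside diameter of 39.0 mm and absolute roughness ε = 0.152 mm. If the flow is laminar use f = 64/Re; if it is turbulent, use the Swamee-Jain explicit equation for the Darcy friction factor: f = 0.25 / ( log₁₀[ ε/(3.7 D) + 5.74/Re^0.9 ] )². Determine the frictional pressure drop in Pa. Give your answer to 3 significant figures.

ΔP ≈ 103 Pa

Q = 57.1 L/min = 57.1/60000 = 0.0009517 m³/s.
Cross-sectional area A = πD²/4 = π(0.039)²/4 = 0.001195 m²; mean velocity V = Q/A = 0.0009517/0.001195 = 0.7966 m/s.
Reynolds number Re = ρVD/μ = 0.925 · 0.7966 · 0.039 / 2.03e-05 = 1416.
Re < 2300 → laminar flow, so f = 64/Re = 64/1416 = 0.04521 (the turbulent correlation is not needed).
Darcy-Weisbach: ΔP = f(L/D)(ρV²/2) = 0.04521·(303/0.039)·(0.925·0.7966²/2) = 0.04521·7769·0.2935 = 103.1 Pa.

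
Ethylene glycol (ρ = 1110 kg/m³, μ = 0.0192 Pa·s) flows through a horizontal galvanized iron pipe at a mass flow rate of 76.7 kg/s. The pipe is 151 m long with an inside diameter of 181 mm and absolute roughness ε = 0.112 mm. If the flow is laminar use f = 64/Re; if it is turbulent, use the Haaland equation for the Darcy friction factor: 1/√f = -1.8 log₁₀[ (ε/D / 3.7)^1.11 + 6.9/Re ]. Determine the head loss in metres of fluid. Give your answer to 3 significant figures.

h_f ≈ 7.69 m

A = πD²/4 = π(0.181)²/4 = 0.02573 m²; mean velocity V = ṁ/(ρA) = 76.7/(1110 · 0.02573) = 2.686 m/s.
Reynolds number Re = ρVD/μ = 1110 · 2.686 · 0.181 / 0.0192 = 2.81e+04.
Re > 4000 → turbulent. Relative roughness ε/D = 0.000112/0.181 = 0.000619. Haaland: 1/√f = -1.8 log₁₀[(0.000619/3.7)^1.11 + 6.9/2.81e+04] = -1.8 log₁₀[6.43e-05 + 0.000246] = 6.316, so f = 0.02507.
Darcy-Weisbach: ΔP = f(L/D)(ρV²/2) = 0.02507·(151/0.181)·(1110·2.686²/2) = 0.02507·834.3·4003 = 8.37e+04 Pa.
Head loss h_f = ΔP/(ρg) = 8.37e+04/(1110·9.81) = 7.69 m.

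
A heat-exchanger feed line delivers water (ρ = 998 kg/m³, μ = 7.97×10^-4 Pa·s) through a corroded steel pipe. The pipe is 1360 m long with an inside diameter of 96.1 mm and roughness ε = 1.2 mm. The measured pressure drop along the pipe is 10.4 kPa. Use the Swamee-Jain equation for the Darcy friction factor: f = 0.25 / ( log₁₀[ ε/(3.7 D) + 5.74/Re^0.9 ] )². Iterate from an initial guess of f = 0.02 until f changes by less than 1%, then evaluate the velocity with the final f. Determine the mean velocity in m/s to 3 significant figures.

V ≈ 0.183 m/s

Rearranging Darcy-Weisbach: V = √(2·ΔP·D/(f·L·ρ)). With ε/D = 0.0012/0.0961 = 0.0125, iterate starting from f = 0.02:
  f = 0.02 → V = √(2·1.04e+04·0.0961/(0.02·1360·998)) = 0.2714 m/s; Re = ρVD/μ = 3.265e+04; f → 0.04297
  f = 0.04297 → V = 0.1851 m/s; Re = 2.228e+04; f → 0.04378
  f = 0.04378 → V = 0.1834 m/s; Re = 2.207e+04; f → 0.0438
Converged (Δf/f < 1%). With the final f = 0.0438: V = √(2·1.04e+04·0.0961/(0.0438·1360·998)) = 0.1834 m/s.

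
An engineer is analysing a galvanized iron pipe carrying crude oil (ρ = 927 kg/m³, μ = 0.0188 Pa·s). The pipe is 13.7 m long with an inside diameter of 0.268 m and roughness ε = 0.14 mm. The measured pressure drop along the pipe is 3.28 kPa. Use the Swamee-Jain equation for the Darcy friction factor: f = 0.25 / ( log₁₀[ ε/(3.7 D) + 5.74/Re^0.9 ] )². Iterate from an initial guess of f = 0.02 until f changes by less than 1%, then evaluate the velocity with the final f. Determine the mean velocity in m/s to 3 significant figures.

V ≈ 2.37 m/s

Rearranging Darcy-Weisbach: V = √(2·ΔP·D/(f·L·ρ)). With ε/D = 0.00014/0.268 = 0.000522, iterate starting from f = 0.02:
  f = 0.02 → V = √(2·3280·0.268/(0.02·13.7·927)) = 2.631 m/s; Re = ρVD/μ = 3.477e+04; f → 0.0242
  f = 0.0242 → V = 2.392 m/s; Re = 3.16e+04; f → 0.02464
  f = 0.02464 → V = 2.37 m/s; Re = 3.132e+04; f → 0.02469
Converged (Δf/f < 1%). With the final f = 0.02469: V = √(2·3280·0.268/(0.02469·13.7·927)) = 2.368 m/s.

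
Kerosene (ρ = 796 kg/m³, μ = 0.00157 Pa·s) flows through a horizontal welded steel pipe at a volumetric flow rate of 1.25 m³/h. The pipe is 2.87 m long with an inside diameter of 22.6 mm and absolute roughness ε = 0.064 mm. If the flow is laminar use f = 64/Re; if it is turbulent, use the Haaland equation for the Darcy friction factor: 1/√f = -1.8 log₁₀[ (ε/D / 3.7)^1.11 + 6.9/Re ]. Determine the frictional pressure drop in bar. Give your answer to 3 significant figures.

Q = 1.25 m³/h = 1.25/3600 = 0.0003472 m³/s.
Cross-sectional area A = πD²/4 = π(0.0226)²/4 = 0.0004011 m²; mean velocity V = Q/A = 0.0003472/0.0004011 = 0.8656 m/s.
Reynolds number Re = ρVD/μ = 796 · 0.8656 · 0.0226 / 0.00157 = 9918.
Re > 4000 → turbulent. Relative roughness ε/D = 6.4e-05/0.0226 = 0.00283. Haaland: 1/√f = -1.8 log₁₀[(0.00283/3.7)^1.11 + 6.9/9918] = -1.8 log₁₀[0.000348 + 0.000696] = 5.367, so f = 0.03472.
Darcy-Weisbach: ΔP = f(L/D)(ρV²/2) = 0.03472·(2.87/0.0226)·(796·0.8656²/2) = 0.03472·127·298.2 = 1315 Pa.
ΔP = 1315 Pa = 0.0131 bar.

ΔP ≈ 0.0131 bar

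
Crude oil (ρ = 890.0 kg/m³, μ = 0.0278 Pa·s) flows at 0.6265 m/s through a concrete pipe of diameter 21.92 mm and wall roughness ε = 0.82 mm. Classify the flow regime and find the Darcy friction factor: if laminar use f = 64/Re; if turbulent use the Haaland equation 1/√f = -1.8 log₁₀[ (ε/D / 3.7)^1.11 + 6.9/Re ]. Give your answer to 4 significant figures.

f ≈ 0.1456

Re = ρVD/μ = 890·0.6265·0.02192/0.0278 = 439.6.
Re < 2300 → laminar, so f = 64/Re = 0.1456 (roughness is irrelevant in laminar flow).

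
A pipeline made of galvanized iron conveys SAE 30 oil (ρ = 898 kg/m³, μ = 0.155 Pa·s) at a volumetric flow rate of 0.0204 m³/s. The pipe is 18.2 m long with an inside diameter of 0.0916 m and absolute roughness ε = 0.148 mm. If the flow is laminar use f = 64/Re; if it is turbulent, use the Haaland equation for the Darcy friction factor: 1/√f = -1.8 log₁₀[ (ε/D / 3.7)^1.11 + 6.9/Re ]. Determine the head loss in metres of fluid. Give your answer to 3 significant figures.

h_f ≈ 3.78 m

Cross-sectional area A = πD²/4 = π(0.0916)²/4 = 0.00659 m²; mean velocity V = Q/A = 0.0204/0.00659 = 3.096 m/s.
Reynolds number Re = ρVD/μ = 898 · 3.096 · 0.0916 / 0.155 = 1643.
Re < 2300 → laminar flow, so f = 64/Re = 64/1643 = 0.03896 (the turbulent correlation is not needed).
Darcy-Weisbach: ΔP = f(L/D)(ρV²/2) = 0.03896·(18.2/0.0916)·(898·3.096²/2) = 0.03896·198.7·4303 = 3.331e+04 Pa.
Head loss h_f = ΔP/(ρg) = 3.331e+04/(898·9.81) = 3.78 m.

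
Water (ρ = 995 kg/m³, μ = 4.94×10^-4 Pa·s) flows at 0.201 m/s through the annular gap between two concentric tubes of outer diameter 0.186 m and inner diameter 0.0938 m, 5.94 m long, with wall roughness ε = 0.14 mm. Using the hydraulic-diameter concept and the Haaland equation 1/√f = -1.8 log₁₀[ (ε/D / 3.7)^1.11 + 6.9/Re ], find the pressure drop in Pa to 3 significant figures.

ΔP ≈ 33.7 Pa

Hydraulic diameter D_h = 4A/P = D_o - D_i = 0.186 - 0.0938 = 0.0922 m.
Re = ρVD_h/μ = 995·0.201·0.0922/0.000494 = 3.733e+04.
ε/D_h = 0.00014/0.0922 = 0.00152; Haaland gives 1/√f = -1.8 log₁₀[0.000174+0.000185] = 6.201, so f = 0.02601.
ΔP = f(L/D_h)(ρV²/2) = 0.02601·5.94/0.0922·20.1 = 33.68 Pa.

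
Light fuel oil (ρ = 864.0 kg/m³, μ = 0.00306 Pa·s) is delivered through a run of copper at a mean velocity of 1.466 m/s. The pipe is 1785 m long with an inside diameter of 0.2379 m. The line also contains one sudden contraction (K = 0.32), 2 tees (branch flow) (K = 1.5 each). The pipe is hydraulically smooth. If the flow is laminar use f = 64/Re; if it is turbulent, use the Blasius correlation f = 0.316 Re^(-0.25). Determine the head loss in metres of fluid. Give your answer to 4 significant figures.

h_f ≈ 15.02 m

Reynolds number Re = ρVD/μ = 864 · 1.466 · 0.2379 / 0.00306 = 9.847e+04.
Re > 4000 → turbulent. Smooth-pipe (Blasius): f = 0.316 Re^(-0.25) = 0.316/(9.847e+04)^0.25 = 0.01784.
Total minor-loss coefficient ΣK = 1·0.32 + 2·1.5 = 3.32.
ΔP = [f·L/D + ΣK]·(ρV²/2) = [0.01784·1785/0.2379 + 3.32]·(864·1.466²/2) = [133.8 + 3.32]·928.4 = 1.273e+05 Pa.
Head loss h_f = ΔP/(ρg) = 1.273e+05/(864·9.81) = 15.02 m.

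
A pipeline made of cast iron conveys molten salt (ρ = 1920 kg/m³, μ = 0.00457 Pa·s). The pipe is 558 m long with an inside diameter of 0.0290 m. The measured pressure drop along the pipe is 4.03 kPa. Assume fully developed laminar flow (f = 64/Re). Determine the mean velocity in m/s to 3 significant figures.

For laminar flow, f = 64/Re with Re = ρVD/μ, so Darcy-Weisbach reduces to ΔP = 32μLV/D². Solving for V: V = ΔP·D²/(32μL) = 4030·(0.029)²/(32·0.00457·558) = 0.04153 m/s.
Check: Re = ρVD/μ = 1920·0.04153·0.029/0.00457 = 506 < 2300, so the laminar assumption holds.

V ≈ 0.0415 m/s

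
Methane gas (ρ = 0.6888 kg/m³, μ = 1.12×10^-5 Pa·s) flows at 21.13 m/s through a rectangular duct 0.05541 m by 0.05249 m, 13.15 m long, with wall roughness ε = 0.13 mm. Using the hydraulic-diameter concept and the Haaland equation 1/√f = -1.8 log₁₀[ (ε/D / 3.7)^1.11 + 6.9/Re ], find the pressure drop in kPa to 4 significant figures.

Hydraulic diameter D_h = 4A/P = 4·(0.05541·0.05249)/(2·(0.05541+0.05249)) = 0.01163/0.2158 = 0.05391 m.
Re = ρVD_h/μ = 0.6888·21.13·0.05391/1.12e-05 = 7.006e+04.
ε/D_h = 0.00013/0.05391 = 0.00241; Haaland gives 1/√f = -1.8 log₁₀[0.000291+9.85e-05] = 6.137, so f = 0.02655.
ΔP = f(L/D_h)(ρV²/2) = 0.02655·13.15/0.05391·153.8 = 995.7 Pa.
ΔP = 0.9957 kPa.

ΔP ≈ 0.9957 kPa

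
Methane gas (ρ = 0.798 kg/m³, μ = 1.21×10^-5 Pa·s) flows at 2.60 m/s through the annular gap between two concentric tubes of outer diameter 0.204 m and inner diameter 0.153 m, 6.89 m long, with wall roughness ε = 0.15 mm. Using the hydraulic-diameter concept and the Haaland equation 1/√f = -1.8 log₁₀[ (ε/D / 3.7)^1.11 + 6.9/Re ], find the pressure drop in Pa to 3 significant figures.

Hydraulic diameter D_h = 4A/P = D_o - D_i = 0.204 - 0.153 = 0.051 m.
Re = ρVD_h/μ = 0.798·2.6·0.051/1.21e-05 = 8745.
ε/D_h = 0.00015/0.051 = 0.00294; Haaland gives 1/√f = -1.8 log₁₀[0.000363+0.000789] = 5.29, so f = 0.03574.
ΔP = f(L/D_h)(ρV²/2) = 0.03574·6.89/0.051·2.697 = 13.02 Pa.

ΔP ≈ 13.0 Pa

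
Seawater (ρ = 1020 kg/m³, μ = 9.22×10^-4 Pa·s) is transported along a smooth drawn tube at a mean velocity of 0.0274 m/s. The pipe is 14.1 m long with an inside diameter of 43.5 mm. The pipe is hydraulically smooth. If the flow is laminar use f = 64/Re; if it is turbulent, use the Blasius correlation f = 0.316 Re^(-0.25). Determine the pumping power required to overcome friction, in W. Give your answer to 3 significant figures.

P ≈ 2.45×10^-4 W

Reynolds number Re = ρVD/μ = 1020 · 0.0274 · 0.0435 / 0.000922 = 1319.
Re < 2300 → laminar flow, so f = 64/Re = 64/1319 = 0.04854 (the turbulent correlation is not needed).
Darcy-Weisbach: ΔP = f(L/D)(ρV²/2) = 0.04854·(14.1/0.0435)·(1020·0.0274²/2) = 0.04854·324.1·0.3829 = 6.024 Pa.
Q = V·A = 0.0274·0.001486 = 4.072e-05 m³/s.
Pumping power P = QΔP = 4.072e-05·6.024 = 2.453×10^-4 W = 2.45×10^-4 W.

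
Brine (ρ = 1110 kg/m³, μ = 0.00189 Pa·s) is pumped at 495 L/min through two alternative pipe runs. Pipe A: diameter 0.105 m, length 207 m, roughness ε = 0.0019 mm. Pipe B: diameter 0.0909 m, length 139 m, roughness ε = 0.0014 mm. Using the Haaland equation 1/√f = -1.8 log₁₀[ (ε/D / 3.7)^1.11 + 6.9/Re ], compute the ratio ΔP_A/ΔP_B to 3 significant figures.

Pipe A: V = Q/A = 0.00825/0.008659 = 0.9528 m/s; Re = 5.875e+04; ε/D = 1.81e-05; Haaland → f = 0.02003; ΔP_A = f(L/D)(ρV²/2) = 1.989e+04 Pa.
Pipe B: V = Q/A = 0.00825/0.00649 = 1.271 m/s; Re = 6.787e+04; ε/D = 1.54e-05; Haaland → f = 0.0194; ΔP_B = f(L/D)(ρV²/2) = 2.661e+04 Pa.
ΔP_A/ΔP_B = 1.989e+04/2.661e+04 = 0.747.

ΔP_A/ΔP_B ≈ 0.747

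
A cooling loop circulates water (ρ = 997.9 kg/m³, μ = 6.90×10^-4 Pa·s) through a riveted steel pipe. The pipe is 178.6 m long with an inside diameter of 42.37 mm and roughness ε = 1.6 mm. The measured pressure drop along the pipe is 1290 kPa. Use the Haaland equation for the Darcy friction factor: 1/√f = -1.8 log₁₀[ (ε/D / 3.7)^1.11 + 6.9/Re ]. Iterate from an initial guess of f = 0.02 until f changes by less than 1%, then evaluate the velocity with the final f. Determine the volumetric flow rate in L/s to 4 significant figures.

Q ≈ 4.388 L/s

Rearranging Darcy-Weisbach: V = √(2·ΔP·D/(f·L·ρ)). With ε/D = 0.0016/0.04237 = 0.0378, iterate starting from f = 0.02:
  f = 0.02 → V = √(2·1.29e+06·0.04237/(0.02·178.6·997.9)) = 5.538 m/s; Re = ρVD/μ = 3.393e+05; f → 0.06327
  f = 0.06327 → V = 3.114 m/s; Re = 1.908e+05; f → 0.06333
Converged (Δf/f < 1%). With the final f = 0.06333: V = √(2·1.29e+06·0.04237/(0.06333·178.6·997.9)) = 3.112 m/s.
Q = V·A = 3.112·(π/4·0.04237²) = 0.004388 m³/s = 4.388 L/s.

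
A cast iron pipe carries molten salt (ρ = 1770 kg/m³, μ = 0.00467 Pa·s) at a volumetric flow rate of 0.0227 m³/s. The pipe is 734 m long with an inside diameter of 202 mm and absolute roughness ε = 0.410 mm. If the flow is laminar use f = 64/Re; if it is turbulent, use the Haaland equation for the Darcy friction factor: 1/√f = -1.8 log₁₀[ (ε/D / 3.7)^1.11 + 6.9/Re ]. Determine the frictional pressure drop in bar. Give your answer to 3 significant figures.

ΔP ≈ 0.422 bar

Cross-sectional area A = πD²/4 = π(0.202)²/4 = 0.03205 m²; mean velocity V = Q/A = 0.0227/0.03205 = 0.7083 m/s.
Reynolds number Re = ρVD/μ = 1770 · 0.7083 · 0.202 / 0.00467 = 5.423e+04.
Re > 4000 → turbulent. Relative roughness ε/D = 0.00041/0.202 = 0.00203. Haaland: 1/√f = -1.8 log₁₀[(0.00203/3.7)^1.11 + 6.9/5.423e+04] = -1.8 log₁₀[0.00024 + 0.000127] = 6.183, so f = 0.02616.
Darcy-Weisbach: ΔP = f(L/D)(ρV²/2) = 0.02616·(734/0.202)·(1770·0.7083²/2) = 0.02616·3634·444 = 4.221e+04 Pa.
ΔP = 4.221e+04 Pa = 0.422 bar.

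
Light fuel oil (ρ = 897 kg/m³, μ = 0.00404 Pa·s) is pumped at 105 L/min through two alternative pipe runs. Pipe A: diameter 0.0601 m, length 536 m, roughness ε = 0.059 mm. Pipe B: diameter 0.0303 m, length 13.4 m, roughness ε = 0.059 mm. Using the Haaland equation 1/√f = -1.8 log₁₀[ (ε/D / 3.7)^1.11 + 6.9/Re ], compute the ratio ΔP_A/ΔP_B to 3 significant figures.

ΔP_A/ΔP_B ≈ 1.45

Pipe A: V = Q/A = 0.00175/0.002837 = 0.6169 m/s; Re = 8232; ε/D = 0.000982; Haaland → f = 0.03374; ΔP_A = f(L/D)(ρV²/2) = 5.136e+04 Pa.
Pipe B: V = Q/A = 0.00175/0.0007211 = 2.427 m/s; Re = 1.633e+04; ε/D = 0.00195; Haaland → f = 0.03041; ΔP_B = f(L/D)(ρV²/2) = 3.553e+04 Pa.
ΔP_A/ΔP_B = 5.136e+04/3.553e+04 = 1.45.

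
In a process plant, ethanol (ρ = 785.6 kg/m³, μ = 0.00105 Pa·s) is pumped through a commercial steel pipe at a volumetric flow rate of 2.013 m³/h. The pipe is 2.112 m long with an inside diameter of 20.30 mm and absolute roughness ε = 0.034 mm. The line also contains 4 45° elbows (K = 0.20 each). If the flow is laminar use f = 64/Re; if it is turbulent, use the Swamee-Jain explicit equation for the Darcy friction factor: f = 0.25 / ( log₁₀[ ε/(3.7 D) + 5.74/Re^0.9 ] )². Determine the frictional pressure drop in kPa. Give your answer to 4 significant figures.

Q = 2.013 m³/h = 2.013/3600 = 0.0005592 m³/s.
Cross-sectional area A = πD²/4 = π(0.0203)²/4 = 0.0003237 m²; mean velocity V = Q/A = 0.0005592/0.0003237 = 1.728 m/s.
Reynolds number Re = ρVD/μ = 785.6 · 1.728 · 0.0203 / 0.00105 = 2.624e+04.
Re > 4000 → turbulent. Relative roughness ε/D = 3.4e-05/0.0203 = 0.00167. Swamee-Jain: f = 0.25/(log₁₀[0.00167/3.7 + 5.74/2.624e+04^0.9])² = 0.25/(log₁₀[0.000453 + 0.000605])² = 0.25/(-2.976)² = 0.02824.
Total minor-loss coefficient ΣK = 4·0.2 = 0.8.
ΔP = [f·L/D + ΣK]·(ρV²/2) = [0.02824·2.112/0.0203 + 0.8]·(785.6·1.728²/2) = [2.938 + 0.8]·1172 = 4382 Pa.
ΔP = 4382 Pa = 4.382 kPa.

ΔP ≈ 4.382 kPa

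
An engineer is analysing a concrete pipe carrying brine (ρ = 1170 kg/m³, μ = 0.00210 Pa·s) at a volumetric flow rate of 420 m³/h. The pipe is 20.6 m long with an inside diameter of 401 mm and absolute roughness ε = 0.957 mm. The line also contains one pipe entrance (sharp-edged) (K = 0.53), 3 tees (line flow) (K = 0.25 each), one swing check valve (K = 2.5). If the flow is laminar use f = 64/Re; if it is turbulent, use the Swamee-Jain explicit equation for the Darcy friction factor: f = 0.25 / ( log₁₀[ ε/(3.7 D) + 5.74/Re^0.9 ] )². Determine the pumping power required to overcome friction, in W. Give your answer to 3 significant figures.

P ≈ 296 W

Q = 420 m³/h = 420/3600 = 0.1167 m³/s.
Cross-sectional area A = πD²/4 = π(0.401)²/4 = 0.1263 m²; mean velocity V = Q/A = 0.1167/0.1263 = 0.9238 m/s.
Reynolds number Re = ρVD/μ = 1170 · 0.9238 · 0.401 / 0.0021 = 2.064e+05.
Re > 4000 → turbulent. Relative roughness ε/D = 0.000957/0.401 = 0.00239. Swamee-Jain: f = 0.25/(log₁₀[0.00239/3.7 + 5.74/2.064e+05^0.9])² = 0.25/(log₁₀[0.000645 + 9.46e-05])² = 0.25/(-3.131)² = 0.0255.
Total minor-loss coefficient ΣK = 1·0.53 + 3·0.25 + 1·2.5 = 3.78.
ΔP = [f·L/D + ΣK]·(ρV²/2) = [0.0255·20.6/0.401 + 3.78]·(1170·0.9238²/2) = [1.31 + 3.78]·499.2 = 2541 Pa.
Pumping power P = QΔP = 0.1167·2541 = 296.5 W = 296 W.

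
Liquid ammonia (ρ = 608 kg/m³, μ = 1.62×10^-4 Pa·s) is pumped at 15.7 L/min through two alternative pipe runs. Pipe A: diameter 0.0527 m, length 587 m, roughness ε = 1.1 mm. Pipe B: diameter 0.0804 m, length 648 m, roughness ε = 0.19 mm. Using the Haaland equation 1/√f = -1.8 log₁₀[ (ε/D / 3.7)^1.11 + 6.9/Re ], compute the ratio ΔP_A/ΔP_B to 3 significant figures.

Pipe A: V = Q/A = 0.0002617/0.002181 = 0.12 m/s; Re = 2.373e+04; ε/D = 0.0209; Haaland → f = 0.05108; ΔP_A = f(L/D)(ρV²/2) = 2489 Pa.
Pipe B: V = Q/A = 0.0002617/0.005077 = 0.05154 m/s; Re = 1.555e+04; ε/D = 0.00236; Haaland → f = 0.03135; ΔP_B = f(L/D)(ρV²/2) = 204 Pa.
ΔP_A/ΔP_B = 2489/204 = 12.2.

ΔP_A/ΔP_B ≈ 12.2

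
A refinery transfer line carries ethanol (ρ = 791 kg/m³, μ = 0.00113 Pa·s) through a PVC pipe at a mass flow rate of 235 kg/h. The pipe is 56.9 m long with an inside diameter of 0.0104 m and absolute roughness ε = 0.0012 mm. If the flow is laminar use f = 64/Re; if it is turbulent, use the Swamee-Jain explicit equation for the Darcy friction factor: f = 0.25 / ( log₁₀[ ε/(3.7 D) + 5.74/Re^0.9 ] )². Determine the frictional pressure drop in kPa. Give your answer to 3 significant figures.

ΔP ≈ 70.1 kPa

ṁ = 235 kg/h = 235/3600 = 0.06528 kg/s.
A = πD²/4 = π(0.0104)²/4 = 8.495e-05 m²; mean velocity V = ṁ/(ρA) = 0.06528/(791 · 8.495e-05) = 0.9715 m/s.
Reynolds number Re = ρVD/μ = 791 · 0.9715 · 0.0104 / 0.00113 = 7072.
Re > 4000 → turbulent. Relative roughness ε/D = 1.2e-06/0.0104 = 0.000115. Swamee-Jain: f = 0.25/(log₁₀[0.000115/3.7 + 5.74/7072^0.9])² = 0.25/(log₁₀[3.12e-05 + 0.00197])² = 0.25/(-2.699)² = 0.03432.
Darcy-Weisbach: ΔP = f(L/D)(ρV²/2) = 0.03432·(56.9/0.0104)·(791·0.9715²/2) = 0.03432·5471·373.3 = 7.009e+04 Pa.
ΔP = 7.009e+04 Pa = 70.1 kPa.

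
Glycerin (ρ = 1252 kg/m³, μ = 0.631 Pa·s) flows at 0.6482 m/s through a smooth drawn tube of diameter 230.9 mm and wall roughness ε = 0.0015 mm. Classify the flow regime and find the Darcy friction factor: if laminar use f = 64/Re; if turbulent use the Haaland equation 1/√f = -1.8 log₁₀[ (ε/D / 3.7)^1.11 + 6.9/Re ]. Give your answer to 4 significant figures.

Re = ρVD/μ = 1252·0.6482·0.2309/0.631 = 297.
Re < 2300 → laminar, so f = 64/Re = 0.2155 (roughness is irrelevant in laminar flow).

f ≈ 0.2155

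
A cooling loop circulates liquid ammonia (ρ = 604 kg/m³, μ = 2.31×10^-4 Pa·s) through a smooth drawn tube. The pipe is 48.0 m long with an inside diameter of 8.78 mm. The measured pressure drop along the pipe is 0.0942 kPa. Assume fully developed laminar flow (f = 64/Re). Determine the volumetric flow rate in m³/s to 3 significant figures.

For laminar flow, f = 64/Re with Re = ρVD/μ, so Darcy-Weisbach reduces to ΔP = 32μLV/D². Solving for V: V = ΔP·D²/(32μL) = 94.2·(0.00878)²/(32·0.000231·48) = 0.02047 m/s.
Check: Re = ρVD/μ = 604·0.02047·0.00878/0.000231 = 469.8 < 2300, so the laminar assumption holds.
Q = V·A = 0.02047·(π/4·0.00878²) = 1.239e-06 m³/s = 1.24×10^-6 m³/s.

Q ≈ 1.24×10^-6 m³/s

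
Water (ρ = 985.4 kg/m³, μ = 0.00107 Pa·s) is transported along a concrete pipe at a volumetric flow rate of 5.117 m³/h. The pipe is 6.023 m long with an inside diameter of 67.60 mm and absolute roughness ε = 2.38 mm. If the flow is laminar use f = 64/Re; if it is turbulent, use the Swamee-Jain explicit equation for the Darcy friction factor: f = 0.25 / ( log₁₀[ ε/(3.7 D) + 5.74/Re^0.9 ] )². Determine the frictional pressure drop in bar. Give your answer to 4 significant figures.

ΔP ≈ 0.004332 bar

Q = 5.117 m³/h = 5.117/3600 = 0.001421 m³/s.
Cross-sectional area A = πD²/4 = π(0.0676)²/4 = 0.003589 m²; mean velocity V = Q/A = 0.001421/0.003589 = 0.396 m/s.
Reynolds number Re = ρVD/μ = 985.4 · 0.396 · 0.0676 / 0.00107 = 2.466e+04.
Re > 4000 → turbulent. Relative roughness ε/D = 0.00238/0.0676 = 0.0352. Swamee-Jain: f = 0.25/(log₁₀[0.0352/3.7 + 5.74/2.466e+04^0.9])² = 0.25/(log₁₀[0.00952 + 0.00064])² = 0.25/(-1.993)² = 0.06292.
Darcy-Weisbach: ΔP = f(L/D)(ρV²/2) = 0.06292·(6.023/0.0676)·(985.4·0.396²/2) = 0.06292·89.1·77.28 = 433.2 Pa.
ΔP = 433.2 Pa = 0.004332 bar.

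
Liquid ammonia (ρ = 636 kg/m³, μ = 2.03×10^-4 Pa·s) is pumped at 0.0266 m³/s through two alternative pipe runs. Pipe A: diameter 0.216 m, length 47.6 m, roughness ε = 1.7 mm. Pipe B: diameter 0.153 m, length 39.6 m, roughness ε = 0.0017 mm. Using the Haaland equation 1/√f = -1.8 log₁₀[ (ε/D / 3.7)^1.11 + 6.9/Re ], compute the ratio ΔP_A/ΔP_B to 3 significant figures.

ΔP_A/ΔP_B ≈ 0.604

Pipe A: V = Q/A = 0.0266/0.03664 = 0.7259 m/s; Re = 4.912e+05; ε/D = 0.00787; Haaland → f = 0.03521; ΔP_A = f(L/D)(ρV²/2) = 1300 Pa.
Pipe B: V = Q/A = 0.0266/0.01839 = 1.447 m/s; Re = 6.935e+05; ε/D = 1.11e-05; Haaland → f = 0.01249; ΔP_B = f(L/D)(ρV²/2) = 2152 Pa.
ΔP_A/ΔP_B = 1300/2152 = 0.604.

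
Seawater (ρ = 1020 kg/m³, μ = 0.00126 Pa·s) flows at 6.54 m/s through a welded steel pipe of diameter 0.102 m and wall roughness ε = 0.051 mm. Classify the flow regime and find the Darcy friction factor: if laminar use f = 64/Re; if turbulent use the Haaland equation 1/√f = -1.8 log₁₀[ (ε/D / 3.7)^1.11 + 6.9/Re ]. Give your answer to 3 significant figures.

Re = ρVD/μ = 1020·6.54·0.102/0.00126 = 5.4e+05.
Re > 4000 → turbulent. ε/D = 5.1e-05/0.102 = 0.0005; Haaland: 1/√f = -1.8 log₁₀[5.07e-05 + 1.28e-05] = 7.555, so f = 0.01752.

f ≈ 0.0175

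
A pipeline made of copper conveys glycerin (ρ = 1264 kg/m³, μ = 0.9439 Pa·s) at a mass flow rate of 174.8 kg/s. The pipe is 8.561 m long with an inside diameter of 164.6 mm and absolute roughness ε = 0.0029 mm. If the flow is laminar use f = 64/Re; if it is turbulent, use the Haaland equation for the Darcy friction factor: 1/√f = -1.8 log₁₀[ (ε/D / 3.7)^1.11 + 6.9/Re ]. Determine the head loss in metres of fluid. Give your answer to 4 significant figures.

A = πD²/4 = π(0.1646)²/4 = 0.02128 m²; mean velocity V = ṁ/(ρA) = 174.8/(1264 · 0.02128) = 6.499 m/s.
Reynolds number Re = ρVD/μ = 1264 · 6.499 · 0.1646 / 0.944 = 1433.
Re < 2300 → laminar flow, so f = 64/Re = 64/1433 = 0.04468 (the turbulent correlation is not needed).
Darcy-Weisbach: ΔP = f(L/D)(ρV²/2) = 0.04468·(8.561/0.1646)·(1264·6.499²/2) = 0.04468·52.01·2.669e+04 = 6.203e+04 Pa.
Head loss h_f = ΔP/(ρg) = 6.203e+04/(1264·9.81) = 5.002 m.

h_f ≈ 5.002 m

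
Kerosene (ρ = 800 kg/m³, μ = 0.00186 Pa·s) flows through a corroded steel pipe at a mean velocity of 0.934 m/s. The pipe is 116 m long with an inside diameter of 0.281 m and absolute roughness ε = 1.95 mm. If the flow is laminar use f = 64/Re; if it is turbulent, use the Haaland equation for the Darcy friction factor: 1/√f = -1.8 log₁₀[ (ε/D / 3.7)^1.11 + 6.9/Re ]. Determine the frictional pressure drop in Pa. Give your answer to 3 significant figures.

ΔP ≈ 4940 Pa

Reynolds number Re = ρVD/μ = 800 · 0.934 · 0.281 / 0.00186 = 1.129e+05.
Re > 4000 → turbulent. Relative roughness ε/D = 0.00195/0.281 = 0.00694. Haaland: 1/√f = -1.8 log₁₀[(0.00694/3.7)^1.11 + 6.9/1.129e+05] = -1.8 log₁₀[0.00094 + 6.11e-05] = 5.399, so f = 0.03431.
Darcy-Weisbach: ΔP = f(L/D)(ρV²/2) = 0.03431·(116/0.281)·(800·0.934²/2) = 0.03431·412.8·348.9 = 4942 Pa.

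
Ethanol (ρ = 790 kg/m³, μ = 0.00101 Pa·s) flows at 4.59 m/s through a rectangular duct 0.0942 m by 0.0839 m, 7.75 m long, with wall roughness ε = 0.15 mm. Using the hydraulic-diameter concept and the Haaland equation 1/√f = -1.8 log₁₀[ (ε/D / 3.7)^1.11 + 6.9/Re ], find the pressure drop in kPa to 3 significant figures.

ΔP ≈ 16.7 kPa

Hydraulic diameter D_h = 4A/P = 4·(0.0942·0.0839)/(2·(0.0942+0.0839)) = 0.03161/0.3562 = 0.08875 m.
Re = ρVD_h/μ = 790·4.59·0.08875/0.00101 = 3.186e+05.
ε/D_h = 0.00015/0.08875 = 0.00169; Haaland gives 1/√f = -1.8 log₁₀[0.000196+2.17e-05] = 6.592, so f = 0.02301.
ΔP = f(L/D_h)(ρV²/2) = 0.02301·7.75/0.08875·8322 = 1.672e+04 Pa.
ΔP = 16.7 kPa.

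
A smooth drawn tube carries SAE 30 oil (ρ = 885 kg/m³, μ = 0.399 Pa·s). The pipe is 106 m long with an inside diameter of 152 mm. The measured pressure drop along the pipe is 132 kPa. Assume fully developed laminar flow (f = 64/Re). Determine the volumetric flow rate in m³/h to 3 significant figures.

Q ≈ 147 m³/h

For laminar flow, f = 64/Re with Re = ρVD/μ, so Darcy-Weisbach reduces to ΔP = 32μLV/D². Solving for V: V = ΔP·D²/(32μL) = 1.32e+05·(0.152)²/(32·0.399·106) = 2.253 m/s.
Check: Re = ρVD/μ = 885·2.253·0.152/0.399 = 759.7 < 2300, so the laminar assumption holds.
Q = V·A = 2.253·(π/4·0.152²) = 0.04089 m³/s = 147 m³/h.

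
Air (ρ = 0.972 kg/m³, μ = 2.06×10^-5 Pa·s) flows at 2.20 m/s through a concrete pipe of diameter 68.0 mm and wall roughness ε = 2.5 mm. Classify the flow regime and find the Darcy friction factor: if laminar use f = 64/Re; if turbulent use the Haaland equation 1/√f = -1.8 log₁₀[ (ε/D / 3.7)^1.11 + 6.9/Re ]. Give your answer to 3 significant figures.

f ≈ 0.0663

Re = ρVD/μ = 0.972·2.2·0.068/2.06e-05 = 7059.
Re > 4000 → turbulent. ε/D = 0.0025/0.068 = 0.0368; Haaland: 1/√f = -1.8 log₁₀[0.00598 + 0.000978] = 3.883, so f = 0.06632.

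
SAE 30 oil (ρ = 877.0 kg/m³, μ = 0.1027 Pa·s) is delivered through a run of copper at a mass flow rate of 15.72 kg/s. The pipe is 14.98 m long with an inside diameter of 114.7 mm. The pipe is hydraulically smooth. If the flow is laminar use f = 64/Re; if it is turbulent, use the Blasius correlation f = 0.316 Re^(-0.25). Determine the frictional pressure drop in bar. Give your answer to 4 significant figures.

ΔP ≈ 0.06491 bar

A = πD²/4 = π(0.1147)²/4 = 0.01033 m²; mean velocity V = ṁ/(ρA) = 15.72/(877 · 0.01033) = 1.735 m/s.
Reynolds number Re = ρVD/μ = 877 · 1.735 · 0.1147 / 0.103 = 1699.
Re < 2300 → laminar flow, so f = 64/Re = 64/1699 = 0.03767 (the turbulent correlation is not needed).
Darcy-Weisbach: ΔP = f(L/D)(ρV²/2) = 0.03767·(14.98/0.1147)·(877·1.735²/2) = 0.03767·130.6·1320 = 6491 Pa.
ΔP = 6491 Pa = 0.06491 bar.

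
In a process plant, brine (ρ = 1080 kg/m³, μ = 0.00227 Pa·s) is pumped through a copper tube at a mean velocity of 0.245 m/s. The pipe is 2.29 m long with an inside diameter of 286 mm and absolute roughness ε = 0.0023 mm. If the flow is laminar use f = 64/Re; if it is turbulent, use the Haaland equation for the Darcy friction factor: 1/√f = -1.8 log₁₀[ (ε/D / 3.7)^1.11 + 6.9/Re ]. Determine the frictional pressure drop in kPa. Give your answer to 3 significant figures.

ΔP ≈ 0.00591 kPa

Reynolds number Re = ρVD/μ = 1080 · 0.245 · 0.286 / 0.00227 = 3.334e+04.
Re > 4000 → turbulent. Relative roughness ε/D = 2.3e-06/0.286 = 8.04e-06. Haaland: 1/√f = -1.8 log₁₀[(8.04e-06/3.7)^1.11 + 6.9/3.334e+04] = -1.8 log₁₀[5.18e-07 + 0.000207] = 6.629, so f = 0.02275.
Darcy-Weisbach: ΔP = f(L/D)(ρV²/2) = 0.02275·(2.29/0.286)·(1080·0.245²/2) = 0.02275·8.007·32.41 = 5.905 Pa.
ΔP = 5.905 Pa = 0.00591 kPa.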